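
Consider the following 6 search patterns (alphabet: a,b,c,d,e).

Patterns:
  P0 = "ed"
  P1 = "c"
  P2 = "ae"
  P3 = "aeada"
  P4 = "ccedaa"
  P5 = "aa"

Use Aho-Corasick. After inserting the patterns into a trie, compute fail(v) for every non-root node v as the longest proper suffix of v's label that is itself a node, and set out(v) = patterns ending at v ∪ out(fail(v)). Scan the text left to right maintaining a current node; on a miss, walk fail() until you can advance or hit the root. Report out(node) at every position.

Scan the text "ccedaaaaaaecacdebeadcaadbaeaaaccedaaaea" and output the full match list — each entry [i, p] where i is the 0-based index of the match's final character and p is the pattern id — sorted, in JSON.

Build automaton:
Trie nodes:
  n0 'ε': a→4 c→3 e→1
  n1 'e': d→2
  n2 'ed': ·  ←P0
  n3 'c': c→9  ←P1
  n4 'a': a→14 e→5
  n5 'ae': a→6  ←P2
  n6 'aea': d→7
  n7 'aead': a→8
  n8 'aeada': ·  ←P3
  n9 'cc': e→10
  n10 'cce': d→11
  n11 'cced': a→12
  n12 'cceda': a→13
  n13 'ccedaa': ·  ←P4
  n14 'aa': ·  ←P5

Failure links (BFS by depth):
  n1('e'): parent n0 fail=0; on 'e' 0 → fail=0;  out ∅∪∅=∅
  n3('c'): parent n0 fail=0; on 'c' 0 → fail=0;  out {1}∪∅={1}
  n4('a'): parent n0 fail=0; on 'a' 0 → fail=0;  out ∅∪∅=∅
  n2('ed'): parent n1 fail=0; on 'd' 0 → fail=0;  out {0}∪∅={0}
  n5('ae'): parent n4 fail=0; on 'e' 0 → fail=1;  out {2}∪∅={2}
  n9('cc'): parent n3 fail=0; on 'c' 0 → fail=3;  out ∅∪{1}={1}
  n14('aa'): parent n4 fail=0; on 'a' 0 → fail=4;  out {5}∪∅={5}
  n6('aea'): parent n5 fail=1; on 'a' 1→0 → fail=4;  out ∅∪∅=∅
  n10('cce'): parent n9 fail=3; on 'e' 3→0 → fail=1;  out ∅∪∅=∅
  n7('aead'): parent n6 fail=4; on 'd' 4→0 → fail=0;  out ∅∪∅=∅
  n11('cced'): parent n10 fail=1; on 'd' 1 → fail=2;  out ∅∪{0}={0}
  n8('aeada'): parent n7 fail=0; on 'a' 0 → fail=4;  out {3}∪∅={3}
  n12('cceda'): parent n11 fail=2; on 'a' 2→0 → fail=4;  out ∅∪∅=∅
  n13('ccedaa'): parent n12 fail=4; on 'a' 4 → fail=14;  out {4}∪{5}={4,5}

Run:
i=0 'c': node 0→3  ** P1@[0:0]
i=1 'c': node 3→9  ** P1@[1:1]
i=2 'e': node 9→10
i=3 'd': node 10→11  ** P0@[2:3]
i=4 'a': node 11→12
i=5 'a': node 12→13  ** P4@[0:5],P5@[4:5]
i=6 'a': node 13→14 ·f  ** P5@[5:6]
i=7 'a': node 14→14 ·f  ** P5@[6:7]
i=8 'a': node 14→14 ·f  ** P5@[7:8]
i=9 'a': node 14→14 ·f  ** P5@[8:9]
i=10 'e': node 14→5 ·f  ** P2@[9:10]
i=11 'c': node 5→3 ·f  ** P1@[11:11]
i=12 'a': node 3→4 ·f
i=13 'c': node 4→3 ·f  ** P1@[13:13]
i=14 'd': node 3→0 ·f
i=15 'e': node 0→1
i=16 'b': node 1→0 ·f
i=17 'e': node 0→1
i=18 'a': node 1→4 ·f
i=19 'd': node 4→0 ·f
i=20 'c': node 0→3  ** P1@[20:20]
i=21 'a': node 3→4 ·f
i=22 'a': node 4→14  ** P5@[21:22]
i=23 'd': node 14→0 ·f
i=24 'b': node 0→0
i=25 'a': node 0→4
i=26 'e': node 4→5  ** P2@[25:26]
i=27 'a': node 5→6
i=28 'a': node 6→14 ·f  ** P5@[27:28]
i=29 'a': node 14→14 ·f  ** P5@[28:29]
i=30 'c': node 14→3 ·f  ** P1@[30:30]
i=31 'c': node 3→9  ** P1@[31:31]
i=32 'e': node 9→10
i=33 'd': node 10→11  ** P0@[32:33]
i=34 'a': node 11→12
i=35 'a': node 12→13  ** P4@[30:35],P5@[34:35]
i=36 'a': node 13→14 ·f  ** P5@[35:36]
i=37 'e': node 14→5 ·f  ** P2@[36:37]
i=38 'a': node 5→6

Result: [[0,1],[1,1],[3,0],[5,4],[5,5],[6,5],[7,5],[8,5],[9,5],[10,2],[11,1],[13,1],[20,1],[22,5],[26,2],[28,5],[29,5],[30,1],[31,1],[33,0],[35,4],[35,5],[36,5],[37,2]]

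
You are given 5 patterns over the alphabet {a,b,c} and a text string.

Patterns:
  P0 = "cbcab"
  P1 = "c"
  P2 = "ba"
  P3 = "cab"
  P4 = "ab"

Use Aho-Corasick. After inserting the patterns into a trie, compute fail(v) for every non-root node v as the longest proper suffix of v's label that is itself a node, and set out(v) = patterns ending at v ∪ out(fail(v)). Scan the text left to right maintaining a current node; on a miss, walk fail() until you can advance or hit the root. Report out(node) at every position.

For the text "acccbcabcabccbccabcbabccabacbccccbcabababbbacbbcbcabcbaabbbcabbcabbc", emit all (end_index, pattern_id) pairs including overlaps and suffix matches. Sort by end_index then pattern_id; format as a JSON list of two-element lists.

Construct AC machine:
Trie nodes:
  n0 'ε': a→10 b→6 c→1
  n1 'c': a→8 b→2  ←P1
  n2 'cb': c→3
  n3 'cbc': a→4
  n4 'cbca': b→5
  n5 'cbcab': ·  ←P0
  n6 'b': a→7
  n7 'ba': ·  ←P2
  n8 'ca': b→9
  n9 'cab': ·  ←P3
  n10 'a': b→11
  n11 'ab': ·  ←P4

Failure links (BFS by depth):
  fail(1) 'c': from fail(0)=0 chase 'c': 0 ⇒ 0;  out={1}∪out(0)={1}
  fail(6) 'b': from fail(0)=0 chase 'b': 0 ⇒ 0;  out=∅∪out(0)=∅
  fail(10) 'a': from fail(0)=0 chase 'a': 0 ⇒ 0;  out=∅∪out(0)=∅
  fail(2) 'cb': from fail(1)=0 chase 'b': 0 ⇒ 6;  out=∅∪out(6)=∅
  fail(7) 'ba': from fail(6)=0 chase 'a': 0 ⇒ 10;  out={2}∪out(10)={2}
  fail(8) 'ca': from fail(1)=0 chase 'a': 0 ⇒ 10;  out=∅∪out(10)=∅
  fail(11) 'ab': from fail(10)=0 chase 'b': 0 ⇒ 6;  out={4}∪out(6)={4}
  fail(3) 'cbc': from fail(2)=6 chase 'c': 6→0 ⇒ 1;  out=∅∪out(1)={1}
  fail(9) 'cab': from fail(8)=10 chase 'b': 10 ⇒ 11;  out={3}∪out(11)={3,4}
  fail(4) 'cbca': from fail(3)=1 chase 'a': 1 ⇒ 8;  out=∅∪out(8)=∅
  fail(5) 'cbcab': from fail(4)=8 chase 'b': 8 ⇒ 9;  out={0}∪out(9)={0,3,4}

Run:
pos 0 'a': at 10
pos 1 'c': at 1 ·f  ** P1@[1:1]
pos 2 'c': at 1 ·f  ** P1@[2:2]
pos 3 'c': at 1 ·f  ** P1@[3:3]
pos 4 'b': at 2
pos 5 'c': at 3  ** P1@[5:5]
pos 6 'a': at 4
pos 7 'b': at 5  ** P0@[3:7],P3@[5:7],P4@[6:7]
pos 8 'c': at 1 ·f  ** P1@[8:8]
pos 9 'a': at 8
pos 10 'b': at 9  ** P3@[8:10],P4@[9:10]
pos 11 'c': at 1 ·f  ** P1@[11:11]
pos 12 'c': at 1 ·f  ** P1@[12:12]
pos 13 'b': at 2
pos 14 'c': at 3  ** P1@[14:14]
pos 15 'c': at 1 ·f  ** P1@[15:15]
pos 16 'a': at 8
pos 17 'b': at 9  ** P3@[15:17],P4@[16:17]
pos 18 'c': at 1 ·f  ** P1@[18:18]
pos 19 'b': at 2
pos 20 'a': at 7 ·f  ** P2@[19:20]
pos 21 'b': at 11 ·f  ** P4@[20:21]
pos 22 'c': at 1 ·f  ** P1@[22:22]
pos 23 'c': at 1 ·f  ** P1@[23:23]
pos 24 'a': at 8
pos 25 'b': at 9  ** P3@[23:25],P4@[24:25]
pos 26 'a': at 7 ·f  ** P2@[25:26]
pos 27 'c': at 1 ·f  ** P1@[27:27]
pos 28 'b': at 2
pos 29 'c': at 3  ** P1@[29:29]
pos 30 'c': at 1 ·f  ** P1@[30:30]
pos 31 'c': at 1 ·f  ** P1@[31:31]
pos 32 'c': at 1 ·f  ** P1@[32:32]
pos 33 'b': at 2
pos 34 'c': at 3  ** P1@[34:34]
pos 35 'a': at 4
pos 36 'b': at 5  ** P0@[32:36],P3@[34:36],P4@[35:36]
pos 37 'a': at 7 ·f  ** P2@[36:37]
pos 38 'b': at 11 ·f  ** P4@[37:38]
pos 39 'a': at 7 ·f  ** P2@[38:39]
pos 40 'b': at 11 ·f  ** P4@[39:40]
pos 41 'b': at 6 ·f
pos 42 'b': at 6 ·f
pos 43 'a': at 7  ** P2@[42:43]
pos 44 'c': at 1 ·f  ** P1@[44:44]
pos 45 'b': at 2
pos 46 'b': at 6 ·f
pos 47 'c': at 1 ·f  ** P1@[47:47]
pos 48 'b': at 2
pos 49 'c': at 3  ** P1@[49:49]
pos 50 'a': at 4
pos 51 'b': at 5  ** P0@[47:51],P3@[49:51],P4@[50:51]
pos 52 'c': at 1 ·f  ** P1@[52:52]
pos 53 'b': at 2
pos 54 'a': at 7 ·f  ** P2@[53:54]
pos 55 'a': at 10 ·f
pos 56 'b': at 11  ** P4@[55:56]
pos 57 'b': at 6 ·f
pos 58 'b': at 6 ·f
pos 59 'c': at 1 ·f  ** P1@[59:59]
pos 60 'a': at 8
pos 61 'b': at 9  ** P3@[59:61],P4@[60:61]
pos 62 'b': at 6 ·f
pos 63 'c': at 1 ·f  ** P1@[63:63]
pos 64 'a': at 8
pos 65 'b': at 9  ** P3@[63:65],P4@[64:65]
pos 66 'b': at 6 ·f
pos 67 'c': at 1 ·f  ** P1@[67:67]

Matches: [[1,1],[2,1],[3,1],[5,1],[7,0],[7,3],[7,4],[8,1],[10,3],[10,4],[11,1],[12,1],[14,1],[15,1],[17,3],[17,4],[18,1],[20,2],[21,4],[22,1],[23,1],[25,3],[25,4],[26,2],[27,1],[29,1],[30,1],[31,1],[32,1],[34,1],[36,0],[36,3],[36,4],[37,2],[38,4],[39,2],[40,4],[43,2],[44,1],[47,1],[49,1],[51,0],[51,3],[51,4],[52,1],[54,2],[56,4],[59,1],[61,3],[61,4],[63,1],[65,3],[65,4],[67,1]]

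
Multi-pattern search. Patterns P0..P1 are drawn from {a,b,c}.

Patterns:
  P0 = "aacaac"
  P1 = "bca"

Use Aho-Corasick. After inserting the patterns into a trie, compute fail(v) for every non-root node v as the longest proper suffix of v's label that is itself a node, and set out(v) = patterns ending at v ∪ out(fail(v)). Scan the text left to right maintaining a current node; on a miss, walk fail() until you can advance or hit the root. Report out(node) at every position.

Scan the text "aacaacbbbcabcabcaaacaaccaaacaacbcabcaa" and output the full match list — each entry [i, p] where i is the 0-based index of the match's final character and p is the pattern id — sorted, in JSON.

Build:
Trie (insert patterns):
  n0 'ε': a→1 b→7
  n1 'a': a→2
  n2 'aa': c→3
  n3 'aac': a→4
  n4 'aaca': a→5
  n5 'aacaa': c→6
  n6 'aacaac': ·  ←P0
  n7 'b': c→8
  n8 'bc': a→9
  n9 'bca': ·  ←P1

Failure links (BFS by depth):
  n1('a'): parent n0 fail=0; on 'a' 0 → fail=0;  out ∅∪∅=∅
  n7('b'): parent n0 fail=0; on 'b' 0 → fail=0;  out ∅∪∅=∅
  n2('aa'): parent n1 fail=0; on 'a' 0 → fail=1;  out ∅∪∅=∅
  n8('bc'): parent n7 fail=0; on 'c' 0 → fail=0;  out ∅∪∅=∅
  n3('aac'): parent n2 fail=1; on 'c' 1→0 → fail=0;  out ∅∪∅=∅
  n9('bca'): parent n8 fail=0; on 'a' 0 → fail=1;  out {1}∪∅={1}
  n4('aaca'): parent n3 fail=0; on 'a' 0 → fail=1;  out ∅∪∅=∅
  n5('aacaa'): parent n4 fail=1; on 'a' 1 → fail=2;  out ∅∪∅=∅
  n6('aacaac'): parent n5 fail=2; on 'c' 2 → fail=3;  out {0}∪∅={0}

Text stream:
i=0 'a': node 0→1
i=1 'a': node 1→2
i=2 'c': node 2→3
i=3 'a': node 3→4
i=4 'a': node 4→5
i=5 'c': node 5→6  ** P0@[0:5]
i=6 'b': node 6→7 (via fail)
i=7 'b': node 7→7 (via fail)
i=8 'b': node 7→7 (via fail)
i=9 'c': node 7→8
i=10 'a': node 8→9  ** P1@[8:10]
i=11 'b': node 9→7 (via fail)
i=12 'c': node 7→8
i=13 'a': node 8→9  ** P1@[11:13]
i=14 'b': node 9→7 (via fail)
i=15 'c': node 7→8
i=16 'a': node 8→9  ** P1@[14:16]
i=17 'a': node 9→2 (via fail)
i=18 'a': node 2→2 (via fail)
i=19 'c': node 2→3
i=20 'a': node 3→4
i=21 'a': node 4→5
i=22 'c': node 5→6  ** P0@[17:22]
i=23 'c': node 6→0 (via fail)
i=24 'a': node 0→1
i=25 'a': node 1→2
i=26 'a': node 2→2 (via fail)
i=27 'c': node 2→3
i=28 'a': node 3→4
i=29 'a': node 4→5
i=30 'c': node 5→6  ** P0@[25:30]
i=31 'b': node 6→7 (via fail)
i=32 'c': node 7→8
i=33 'a': node 8→9  ** P1@[31:33]
i=34 'b': node 9→7 (via fail)
i=35 'c': node 7→8
i=36 'a': node 8→9  ** P1@[34:36]
i=37 'a': node 9→2 (via fail)

Matches: [[5,0],[10,1],[13,1],[16,1],[22,0],[30,0],[33,1],[36,1]]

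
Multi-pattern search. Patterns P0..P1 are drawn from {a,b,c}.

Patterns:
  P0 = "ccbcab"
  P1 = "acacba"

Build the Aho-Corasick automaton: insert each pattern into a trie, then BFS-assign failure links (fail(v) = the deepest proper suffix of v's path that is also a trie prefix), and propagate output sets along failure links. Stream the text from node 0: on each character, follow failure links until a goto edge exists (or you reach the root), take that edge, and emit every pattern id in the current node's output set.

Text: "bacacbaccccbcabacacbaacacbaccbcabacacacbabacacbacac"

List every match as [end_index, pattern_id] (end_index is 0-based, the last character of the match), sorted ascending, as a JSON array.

Construct AC machine:
Trie (insert patterns):
  0='ε' goto a→7 c→1
  1='c' goto c→2
  2='cc' goto b→3
  3='ccb' goto c→4
  4='ccbc' goto a→5
  5='ccbca' goto b→6
  6='ccbcab' goto ·  [P0 ends]
  7='a' goto c→8
  8='ac' goto a→9
  9='aca' goto c→10
  10='acac' goto b→11
  11='acacb' goto a→12
  12='acacba' goto ·  [P1 ends]

BFS fail/out derivation:
  n1('c'): parent n0 fail=0; on 'c' 0 → fail=0;  out ∅∪∅=∅
  n7('a'): parent n0 fail=0; on 'a' 0 → fail=0;  out ∅∪∅=∅
  n2('cc'): parent n1 fail=0; on 'c' 0 → fail=1;  out ∅∪∅=∅
  n8('ac'): parent n7 fail=0; on 'c' 0 → fail=1;  out ∅∪∅=∅
  n3('ccb'): parent n2 fail=1; on 'b' 1→0 → fail=0;  out ∅∪∅=∅
  n9('aca'): parent n8 fail=1; on 'a' 1→0 → fail=7;  out ∅∪∅=∅
  n4('ccbc'): parent n3 fail=0; on 'c' 0 → fail=1;  out ∅∪∅=∅
  n10('acac'): parent n9 fail=7; on 'c' 7 → fail=8;  out ∅∪∅=∅
  n5('ccbca'): parent n4 fail=1; on 'a' 1→0 → fail=7;  out ∅∪∅=∅
  n11('acacb'): parent n10 fail=8; on 'b' 8→1→0 → fail=0;  out ∅∪∅=∅
  n6('ccbcab'): parent n5 fail=7; on 'b' 7→0 → fail=0;  out {0}∪∅={0}
  n12('acacba'): parent n11 fail=0; on 'a' 0 → fail=7;  out {1}∪∅={1}

Scan:
pos 0 'b': at 0
pos 1 'a': at 7
pos 2 'c': at 8
pos 3 'a': at 9
pos 4 'c': at 10
pos 5 'b': at 11
pos 6 'a': at 12  emit P1@[1:6]
pos 7 'c': at 8 (via fail)
pos 8 'c': at 2 (via fail)
pos 9 'c': at 2 (via fail)
pos 10 'c': at 2 (via fail)
pos 11 'b': at 3
pos 12 'c': at 4
pos 13 'a': at 5
pos 14 'b': at 6  emit P0@[9:14]
pos 15 'a': at 7 (via fail)
pos 16 'c': at 8
pos 17 'a': at 9
pos 18 'c': at 10
pos 19 'b': at 11
pos 20 'a': at 12  emit P1@[15:20]
pos 21 'a': at 7 (via fail)
pos 22 'c': at 8
pos 23 'a': at 9
pos 24 'c': at 10
pos 25 'b': at 11
pos 26 'a': at 12  emit P1@[21:26]
pos 27 'c': at 8 (via fail)
pos 28 'c': at 2 (via fail)
pos 29 'b': at 3
pos 30 'c': at 4
pos 31 'a': at 5
pos 32 'b': at 6  emit P0@[27:32]
pos 33 'a': at 7 (via fail)
pos 34 'c': at 8
pos 35 'a': at 9
pos 36 'c': at 10
pos 37 'a': at 9 (via fail)
pos 38 'c': at 10
pos 39 'b': at 11
pos 40 'a': at 12  emit P1@[35:40]
pos 41 'b': at 0 (via fail)
pos 42 'a': at 7
pos 43 'c': at 8
pos 44 'a': at 9
pos 45 'c': at 10
pos 46 'b': at 11
pos 47 'a': at 12  emit P1@[42:47]
pos 48 'c': at 8 (via fail)
pos 49 'a': at 9
pos 50 'c': at 10

Result: [[6,1],[14,0],[20,1],[26,1],[32,0],[40,1],[47,1]]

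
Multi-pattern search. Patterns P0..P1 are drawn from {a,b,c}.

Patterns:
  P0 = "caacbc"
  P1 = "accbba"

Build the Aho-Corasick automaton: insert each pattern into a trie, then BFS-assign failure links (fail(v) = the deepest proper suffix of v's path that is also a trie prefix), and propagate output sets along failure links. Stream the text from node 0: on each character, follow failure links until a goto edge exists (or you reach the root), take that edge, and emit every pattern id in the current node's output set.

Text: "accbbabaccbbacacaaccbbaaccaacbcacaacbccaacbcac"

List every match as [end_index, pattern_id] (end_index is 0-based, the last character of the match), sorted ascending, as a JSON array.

Build:
Trie (insert patterns):
  n0 'ε': a→7 c→1
  n1 'c': a→2
  n2 'ca': a→3
  n3 'caa': c→4
  n4 'caac': b→5
  n5 'caacb': c→6
  n6 'caacbc': ·  ←P0
  n7 'a': c→8
  n8 'ac': c→9
  n9 'acc': b→10
  n10 'accb': b→11
  n11 'accbb': a→12
  n12 'accbba': ·  ←P1

BFS fail/out derivation:
  fail(1) 'c': from fail(0)=0 chase 'c': 0 ⇒ 0;  out=∅∪out(0)=∅
  fail(7) 'a': from fail(0)=0 chase 'a': 0 ⇒ 0;  out=∅∪out(0)=∅
  fail(2) 'ca': from fail(1)=0 chase 'a': 0 ⇒ 7;  out=∅∪out(7)=∅
  fail(8) 'ac': from fail(7)=0 chase 'c': 0 ⇒ 1;  out=∅∪out(1)=∅
  fail(3) 'caa': from fail(2)=7 chase 'a': 7→0 ⇒ 7;  out=∅∪out(7)=∅
  fail(9) 'acc': from fail(8)=1 chase 'c': 1→0 ⇒ 1;  out=∅∪out(1)=∅
  fail(4) 'caac': from fail(3)=7 chase 'c': 7 ⇒ 8;  out=∅∪out(8)=∅
  fail(10) 'accb': from fail(9)=1 chase 'b': 1→0 ⇒ 0;  out=∅∪out(0)=∅
  fail(5) 'caacb': from fail(4)=8 chase 'b': 8→1→0 ⇒ 0;  out=∅∪out(0)=∅
  fail(11) 'accbb': from fail(10)=0 chase 'b': 0 ⇒ 0;  out=∅∪out(0)=∅
  fail(6) 'caacbc': from fail(5)=0 chase 'c': 0 ⇒ 1;  out={0}∪out(1)={0}
  fail(12) 'accbba': from fail(11)=0 chase 'a': 0 ⇒ 7;  out={1}∪out(7)={1}

Text stream:
pos 0 'a': at 7
pos 1 'c': at 8
pos 2 'c': at 9
pos 3 'b': at 10
pos 4 'b': at 11
pos 5 'a': at 12  → match P1@[0:5]
pos 6 'b': at 0 ·f
pos 7 'a': at 7
pos 8 'c': at 8
pos 9 'c': at 9
pos 10 'b': at 10
pos 11 'b': at 11
pos 12 'a': at 12  → match P1@[7:12]
pos 13 'c': at 8 ·f
pos 14 'a': at 2 ·f
pos 15 'c': at 8 ·f
pos 16 'a': at 2 ·f
pos 17 'a': at 3
pos 18 'c': at 4
pos 19 'c': at 9 ·f
pos 20 'b': at 10
pos 21 'b': at 11
pos 22 'a': at 12  → match P1@[17:22]
pos 23 'a': at 7 ·f
pos 24 'c': at 8
pos 25 'c': at 9
pos 26 'a': at 2 ·f
pos 27 'a': at 3
pos 28 'c': at 4
pos 29 'b': at 5
pos 30 'c': at 6  → match P0@[25:30]
pos 31 'a': at 2 ·f
pos 32 'c': at 8 ·f
pos 33 'a': at 2 ·f
pos 34 'a': at 3
pos 35 'c': at 4
pos 36 'b': at 5
pos 37 'c': at 6  → match P0@[32:37]
pos 38 'c': at 1 ·f
pos 39 'a': at 2
pos 40 'a': at 3
pos 41 'c': at 4
pos 42 'b': at 5
pos 43 'c': at 6  → match P0@[38:43]
pos 44 'a': at 2 ·f
pos 45 'c': at 8 ·f

All matches (sorted): [[5,1],[12,1],[22,1],[30,0],[37,0],[43,0]]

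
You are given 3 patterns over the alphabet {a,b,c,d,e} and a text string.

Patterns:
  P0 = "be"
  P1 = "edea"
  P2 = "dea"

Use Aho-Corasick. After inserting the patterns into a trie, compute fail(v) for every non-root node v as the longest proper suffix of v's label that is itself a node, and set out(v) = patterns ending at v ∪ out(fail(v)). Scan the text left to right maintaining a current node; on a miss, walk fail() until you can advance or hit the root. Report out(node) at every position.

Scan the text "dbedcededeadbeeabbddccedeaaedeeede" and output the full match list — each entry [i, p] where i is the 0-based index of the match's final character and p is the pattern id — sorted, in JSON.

Build automaton:
Trie (insert patterns):
  0='ε' goto b→1 d→7 e→3
  1='b' goto e→2
  2='be' goto ·  ←P0
  3='e' goto d→4
  4='ed' goto e→5
  5='ede' goto a→6
  6='edea' goto ·  ←P1
  7='d' goto e→8
  8='de' goto a→9
  9='dea' goto ·  ←P2

BFS fail/out derivation:
  n1('b'): parent n0 fail=0; on 'b' 0 → fail=0;  out ∅∪∅=∅
  n3('e'): parent n0 fail=0; on 'e' 0 → fail=0;  out ∅∪∅=∅
  n7('d'): parent n0 fail=0; on 'd' 0 → fail=0;  out ∅∪∅=∅
  n2('be'): parent n1 fail=0; on 'e' 0 → fail=3;  out {0}∪∅={0}
  n4('ed'): parent n3 fail=0; on 'd' 0 → fail=7;  out ∅∪∅=∅
  n8('de'): parent n7 fail=0; on 'e' 0 → fail=3;  out ∅∪∅=∅
  n5('ede'): parent n4 fail=7; on 'e' 7 → fail=8;  out ∅∪∅=∅
  n9('dea'): parent n8 fail=3; on 'a' 3→0 → fail=0;  out {2}∪∅={2}
  n6('edea'): parent n5 fail=8; on 'a' 8 → fail=9;  out {1}∪{2}={1,2}

Scan:
[0] read 'd'  n0⇒n7
[1] read 'b'  n7⇒n1 (via fail)
[2] read 'e'  n1⇒n2  ** P0@[1:2]
[3] read 'd'  n2⇒n4 (via fail)
[4] read 'c'  n4⇒n0 (via fail)
[5] read 'e'  n0⇒n3
[6] read 'd'  n3⇒n4
[7] read 'e'  n4⇒n5
[8] read 'd'  n5⇒n4 (via fail)
[9] read 'e'  n4⇒n5
[10] read 'a'  n5⇒n6  ** P1@[7:10],P2@[8:10]
[11] read 'd'  n6⇒n7 (via fail)
[12] read 'b'  n7⇒n1 (via fail)
[13] read 'e'  n1⇒n2  ** P0@[12:13]
[14] read 'e'  n2⇒n3 (via fail)
[15] read 'a'  n3⇒n0 (via fail)
[16] read 'b'  n0⇒n1
[17] read 'b'  n1⇒n1 (via fail)
[18] read 'd'  n1⇒n7 (via fail)
[19] read 'd'  n7⇒n7 (via fail)
[20] read 'c'  n7⇒n0 (via fail)
[21] read 'c'  n0⇒n0
[22] read 'e'  n0⇒n3
[23] read 'd'  n3⇒n4
[24] read 'e'  n4⇒n5
[25] read 'a'  n5⇒n6  ** P1@[22:25],P2@[23:25]
[26] read 'a'  n6⇒n0 (via fail)
[27] read 'e'  n0⇒n3
[28] read 'd'  n3⇒n4
[29] read 'e'  n4⇒n5
[30] read 'e'  n5⇒n3 (via fail)
[31] read 'e'  n3⇒n3 (via fail)
[32] read 'd'  n3⇒n4
[33] read 'e'  n4⇒n5

Matches: [[2,0],[10,1],[10,2],[13,0],[25,1],[25,2]]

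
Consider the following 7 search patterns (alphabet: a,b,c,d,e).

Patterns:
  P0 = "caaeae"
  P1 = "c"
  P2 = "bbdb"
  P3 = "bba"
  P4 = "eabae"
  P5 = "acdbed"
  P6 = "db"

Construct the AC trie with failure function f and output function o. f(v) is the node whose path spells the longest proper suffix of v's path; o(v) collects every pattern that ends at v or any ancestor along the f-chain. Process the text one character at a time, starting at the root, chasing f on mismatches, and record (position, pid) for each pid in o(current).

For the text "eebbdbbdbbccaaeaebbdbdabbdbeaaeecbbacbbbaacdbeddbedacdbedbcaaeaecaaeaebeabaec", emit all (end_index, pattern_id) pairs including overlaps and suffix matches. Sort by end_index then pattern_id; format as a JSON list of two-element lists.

Construct AC machine:
Trie nodes:
  n0 'ε': a→17 b→7 c→1 d→23 e→12
  n1 'c': a→2  ←P1
  n2 'ca': a→3
  n3 'caa': e→4
  n4 'caae': a→5
  n5 'caaea': e→6
  n6 'caaeae': ·  ←P0
  n7 'b': b→8
  n8 'bb': a→11 d→9
  n9 'bbd': b→10
  n10 'bbdb': ·  ←P2
  n11 'bba': ·  ←P3
  n12 'e': a→13
  n13 'ea': b→14
  n14 'eab': a→15
  n15 'eaba': e→16
  n16 'eabae': ·  ←P4
  n17 'a': c→18
  n18 'ac': d→19
  n19 'acd': b→20
  n20 'acdb': e→21
  n21 'acdbe': d→22
  n22 'acdbed': ·  ←P5
  n23 'd': b→24
  n24 'db': ·  ←P6

Failure links (BFS by depth):
  n1('c'): parent n0 fail=0; on 'c' 0 → fail=0;  out {1}∪∅={1}
  n7('b'): parent n0 fail=0; on 'b' 0 → fail=0;  out ∅∪∅=∅
  n12('e'): parent n0 fail=0; on 'e' 0 → fail=0;  out ∅∪∅=∅
  n17('a'): parent n0 fail=0; on 'a' 0 → fail=0;  out ∅∪∅=∅
  n23('d'): parent n0 fail=0; on 'd' 0 → fail=0;  out ∅∪∅=∅
  n2('ca'): parent n1 fail=0; on 'a' 0 → fail=17;  out ∅∪∅=∅
  n8('bb'): parent n7 fail=0; on 'b' 0 → fail=7;  out ∅∪∅=∅
  n13('ea'): parent n12 fail=0; on 'a' 0 → fail=17;  out ∅∪∅=∅
  n18('ac'): parent n17 fail=0; on 'c' 0 → fail=1;  out ∅∪{1}={1}
  n24('db'): parent n23 fail=0; on 'b' 0 → fail=7;  out {6}∪∅={6}
  n3('caa'): parent n2 fail=17; on 'a' 17→0 → fail=17;  out ∅∪∅=∅
  n9('bbd'): parent n8 fail=7; on 'd' 7→0 → fail=23;  out ∅∪∅=∅
  n11('bba'): parent n8 fail=7; on 'a' 7→0 → fail=17;  out {3}∪∅={3}
  n14('eab'): parent n13 fail=17; on 'b' 17→0 → fail=7;  out ∅∪∅=∅
  n19('acd'): parent n18 fail=1; on 'd' 1→0 → fail=23;  out ∅∪∅=∅
  n4('caae'): parent n3 fail=17; on 'e' 17→0 → fail=12;  out ∅∪∅=∅
  n10('bbdb'): parent n9 fail=23; on 'b' 23 → fail=24;  out {2}∪{6}={2,6}
  n15('eaba'): parent n14 fail=7; on 'a' 7→0 → fail=17;  out ∅∪∅=∅
  n20('acdb'): parent n19 fail=23; on 'b' 23 → fail=24;  out ∅∪{6}={6}
  n5('caaea'): parent n4 fail=12; on 'a' 12 → fail=13;  out ∅∪∅=∅
  n16('eabae'): parent n15 fail=17; on 'e' 17→0 → fail=12;  out {4}∪∅={4}
  n21('acdbe'): parent n20 fail=24; on 'e' 24→7→0 → fail=12;  out ∅∪∅=∅
  n6('caaeae'): parent n5 fail=13; on 'e' 13→17→0 → fail=12;  out {0}∪∅={0}
  n22('acdbed'): parent n21 fail=12; on 'd' 12→0 → fail=23;  out {5}∪∅={5}

Scan:
i=0 'e': node 0→12
i=1 'e': node 12→12 (via fail)
i=2 'b': node 12→7 (via fail)
i=3 'b': node 7→8
i=4 'd': node 8→9
i=5 'b': node 9→10  emit P2@[2:5],P6@[4:5]
i=6 'b': node 10→8 (via fail)
i=7 'd': node 8→9
i=8 'b': node 9→10  emit P2@[5:8],P6@[7:8]
i=9 'b': node 10→8 (via fail)
i=10 'c': node 8→1 (via fail)  emit P1@[10:10]
i=11 'c': node 1→1 (via fail)  emit P1@[11:11]
i=12 'a': node 1→2
i=13 'a': node 2→3
i=14 'e': node 3→4
i=15 'a': node 4→5
i=16 'e': node 5→6  emit P0@[11:16]
i=17 'b': node 6→7 (via fail)
i=18 'b': node 7→8
i=19 'd': node 8→9
i=20 'b': node 9→10  emit P2@[17:20],P6@[19:20]
i=21 'd': node 10→23 (via fail)
i=22 'a': node 23→17 (via fail)
i=23 'b': node 17→7 (via fail)
i=24 'b': node 7→8
i=25 'd': node 8→9
i=26 'b': node 9→10  emit P2@[23:26],P6@[25:26]
i=27 'e': node 10→12 (via fail)
i=28 'a': node 12→13
i=29 'a': node 13→17 (via fail)
i=30 'e': node 17→12 (via fail)
i=31 'e': node 12→12 (via fail)
i=32 'c': node 12→1 (via fail)  emit P1@[32:32]
i=33 'b': node 1→7 (via fail)
i=34 'b': node 7→8
i=35 'a': node 8→11  emit P3@[33:35]
i=36 'c': node 11→18 (via fail)  emit P1@[36:36]
i=37 'b': node 18→7 (via fail)
i=38 'b': node 7→8
i=39 'b': node 8→8 (via fail)
i=40 'a': node 8→11  emit P3@[38:40]
i=41 'a': node 11→17 (via fail)
i=42 'c': node 17→18  emit P1@[42:42]
i=43 'd': node 18→19
i=44 'b': node 19→20  emit P6@[43:44]
i=45 'e': node 20→21
i=46 'd': node 21→22  emit P5@[41:46]
i=47 'd': node 22→23 (via fail)
i=48 'b': node 23→24  emit P6@[47:48]
i=49 'e': node 24→12 (via fail)
i=50 'd': node 12→23 (via fail)
i=51 'a': node 23→17 (via fail)
i=52 'c': node 17→18  emit P1@[52:52]
i=53 'd': node 18→19
i=54 'b': node 19→20  emit P6@[53:54]
i=55 'e': node 20→21
i=56 'd': node 21→22  emit P5@[51:56]
i=57 'b': node 22→24 (via fail)  emit P6@[56:57]
i=58 'c': node 24→1 (via fail)  emit P1@[58:58]
i=59 'a': node 1→2
i=60 'a': node 2→3
i=61 'e': node 3→4
i=62 'a': node 4→5
i=63 'e': node 5→6  emit P0@[58:63]
i=64 'c': node 6→1 (via fail)  emit P1@[64:64]
i=65 'a': node 1→2
i=66 'a': node 2→3
i=67 'e': node 3→4
i=68 'a': node 4→5
i=69 'e': node 5→6  emit P0@[64:69]
i=70 'b': node 6→7 (via fail)
i=71 'e': node 7→12 (via fail)
i=72 'a': node 12→13
i=73 'b': node 13→14
i=74 'a': node 14→15
i=75 'e': node 15→16  emit P4@[71:75]
i=76 'c': node 16→1 (via fail)  emit P1@[76:76]

All matches (sorted): [[5,2],[5,6],[8,2],[8,6],[10,1],[11,1],[16,0],[20,2],[20,6],[26,2],[26,6],[32,1],[35,3],[36,1],[40,3],[42,1],[44,6],[46,5],[48,6],[52,1],[54,6],[56,5],[57,6],[58,1],[63,0],[64,1],[69,0],[75,4],[76,1]]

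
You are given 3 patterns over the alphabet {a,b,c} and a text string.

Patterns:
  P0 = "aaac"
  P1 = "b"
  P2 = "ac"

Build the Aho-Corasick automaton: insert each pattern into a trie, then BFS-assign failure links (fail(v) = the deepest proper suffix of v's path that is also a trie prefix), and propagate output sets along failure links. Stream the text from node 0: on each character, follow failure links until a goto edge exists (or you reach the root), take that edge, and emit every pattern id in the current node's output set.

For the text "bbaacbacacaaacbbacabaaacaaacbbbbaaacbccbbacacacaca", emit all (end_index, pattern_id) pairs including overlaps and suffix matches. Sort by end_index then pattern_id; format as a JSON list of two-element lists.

Build:
Trie (insert patterns):
  n0 'ε': a→1 b→5
  n1 'a': a→2 c→6
  n2 'aa': a→3
  n3 'aaa': c→4
  n4 'aaac': ·  [P0 ends]
  n5 'b': ·  [P1 ends]
  n6 'ac': ·  [P2 ends]

Failure links (BFS by depth):
  n1('a'): parent n0 fail=0; on 'a' 0 → fail=0;  out ∅∪∅=∅
  n5('b'): parent n0 fail=0; on 'b' 0 → fail=0;  out {1}∪∅={1}
  n2('aa'): parent n1 fail=0; on 'a' 0 → fail=1;  out ∅∪∅=∅
  n6('ac'): parent n1 fail=0; on 'c' 0 → fail=0;  out {2}∪∅={2}
  n3('aaa'): parent n2 fail=1; on 'a' 1 → fail=2;  out ∅∪∅=∅
  n4('aaac'): parent n3 fail=2; on 'c' 2→1 → fail=6;  out {0}∪{2}={0,2}

Run:
[0] read 'b'  n0⇒n5  → match P1@[0:0]
[1] read 'b'  n5⇒n5 (via fail)  → match P1@[1:1]
[2] read 'a'  n5⇒n1 (via fail)
[3] read 'a'  n1⇒n2
[4] read 'c'  n2⇒n6 (via fail)  → match P2@[3:4]
[5] read 'b'  n6⇒n5 (via fail)  → match P1@[5:5]
[6] read 'a'  n5⇒n1 (via fail)
[7] read 'c'  n1⇒n6  → match P2@[6:7]
[8] read 'a'  n6⇒n1 (via fail)
[9] read 'c'  n1⇒n6  → match P2@[8:9]
[10] read 'a'  n6⇒n1 (via fail)
[11] read 'a'  n1⇒n2
[12] read 'a'  n2⇒n3
[13] read 'c'  n3⇒n4  → match P0@[10:13],P2@[12:13]
[14] read 'b'  n4⇒n5 (via fail)  → match P1@[14:14]
[15] read 'b'  n5⇒n5 (via fail)  → match P1@[15:15]
[16] read 'a'  n5⇒n1 (via fail)
[17] read 'c'  n1⇒n6  → match P2@[16:17]
[18] read 'a'  n6⇒n1 (via fail)
[19] read 'b'  n1⇒n5 (via fail)  → match P1@[19:19]
[20] read 'a'  n5⇒n1 (via fail)
[21] read 'a'  n1⇒n2
[22] read 'a'  n2⇒n3
[23] read 'c'  n3⇒n4  → match P0@[20:23],P2@[22:23]
[24] read 'a'  n4⇒n1 (via fail)
[25] read 'a'  n1⇒n2
[26] read 'a'  n2⇒n3
[27] read 'c'  n3⇒n4  → match P0@[24:27],P2@[26:27]
[28] read 'b'  n4⇒n5 (via fail)  → match P1@[28:28]
[29] read 'b'  n5⇒n5 (via fail)  → match P1@[29:29]
[30] read 'b'  n5⇒n5 (via fail)  → match P1@[30:30]
[31] read 'b'  n5⇒n5 (via fail)  → match P1@[31:31]
[32] read 'a'  n5⇒n1 (via fail)
[33] read 'a'  n1⇒n2
[34] read 'a'  n2⇒n3
[35] read 'c'  n3⇒n4  → match P0@[32:35],P2@[34:35]
[36] read 'b'  n4⇒n5 (via fail)  → match P1@[36:36]
[37] read 'c'  n5⇒n0 (via fail)
[38] read 'c'  n0⇒n0
[39] read 'b'  n0⇒n5  → match P1@[39:39]
[40] read 'b'  n5⇒n5 (via fail)  → match P1@[40:40]
[41] read 'a'  n5⇒n1 (via fail)
[42] read 'c'  n1⇒n6  → match P2@[41:42]
[43] read 'a'  n6⇒n1 (via fail)
[44] read 'c'  n1⇒n6  → match P2@[43:44]
[45] read 'a'  n6⇒n1 (via fail)
[46] read 'c'  n1⇒n6  → match P2@[45:46]
[47] read 'a'  n6⇒n1 (via fail)
[48] read 'c'  n1⇒n6  → match P2@[47:48]
[49] read 'a'  n6⇒n1 (via fail)

All matches (sorted): [[0,1],[1,1],[4,2],[5,1],[7,2],[9,2],[13,0],[13,2],[14,1],[15,1],[17,2],[19,1],[23,0],[23,2],[27,0],[27,2],[28,1],[29,1],[30,1],[31,1],[35,0],[35,2],[36,1],[39,1],[40,1],[42,2],[44,2],[46,2],[48,2]]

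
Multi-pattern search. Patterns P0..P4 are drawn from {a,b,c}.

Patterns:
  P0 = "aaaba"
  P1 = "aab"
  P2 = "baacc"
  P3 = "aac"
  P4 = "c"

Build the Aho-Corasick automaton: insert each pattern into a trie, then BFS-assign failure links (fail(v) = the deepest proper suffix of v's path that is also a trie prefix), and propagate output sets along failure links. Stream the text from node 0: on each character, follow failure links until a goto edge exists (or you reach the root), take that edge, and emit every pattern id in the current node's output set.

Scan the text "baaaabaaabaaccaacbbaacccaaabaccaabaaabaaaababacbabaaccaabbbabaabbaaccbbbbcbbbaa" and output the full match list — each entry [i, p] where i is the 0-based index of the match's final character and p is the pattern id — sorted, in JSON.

Build:
Trie (insert patterns):
  0='ε' goto a→1 b→7 c→13
  1='a' goto a→2
  2='aa' goto a→3 b→6 c→12
  3='aaa' goto b→4
  4='aaab' goto a→5
  5='aaaba' goto ·  [P0 ends]
  6='aab' goto ·  [P1 ends]
  7='b' goto a→8
  8='ba' goto a→9
  9='baa' goto c→10
  10='baac' goto c→11
  11='baacc' goto ·  [P2 ends]
  12='aac' goto ·  [P3 ends]
  13='c' goto ·  [P4 ends]

BFS fail/out derivation:
  n1('a'): parent n0 fail=0; on 'a' 0 → fail=0;  out ∅∪∅=∅
  n7('b'): parent n0 fail=0; on 'b' 0 → fail=0;  out ∅∪∅=∅
  n13('c'): parent n0 fail=0; on 'c' 0 → fail=0;  out {4}∪∅={4}
  n2('aa'): parent n1 fail=0; on 'a' 0 → fail=1;  out ∅∪∅=∅
  n8('ba'): parent n7 fail=0; on 'a' 0 → fail=1;  out ∅∪∅=∅
  n3('aaa'): parent n2 fail=1; on 'a' 1 → fail=2;  out ∅∪∅=∅
  n6('aab'): parent n2 fail=1; on 'b' 1→0 → fail=7;  out {1}∪∅={1}
  n9('baa'): parent n8 fail=1; on 'a' 1 → fail=2;  out ∅∪∅=∅
  n12('aac'): parent n2 fail=1; on 'c' 1→0 → fail=13;  out {3}∪{4}={3,4}
  n4('aaab'): parent n3 fail=2; on 'b' 2 → fail=6;  out ∅∪{1}={1}
  n10('baac'): parent n9 fail=2; on 'c' 2 → fail=12;  out ∅∪{3,4}={3,4}
  n5('aaaba'): parent n4 fail=6; on 'a' 6→7 → fail=8;  out {0}∪∅={0}
  n11('baacc'): parent n10 fail=12; on 'c' 12→13→0 → fail=13;  out {2}∪{4}={2,4}

Scan:
i=0 'b': node 0→7
i=1 'a': node 7→8
i=2 'a': node 8→9
i=3 'a': node 9→3 (via fail)
i=4 'a': node 3→3 (via fail)
i=5 'b': node 3→4  emit P1@[3:5]
i=6 'a': node 4→5  emit P0@[2:6]
i=7 'a': node 5→9 (via fail)
i=8 'a': node 9→3 (via fail)
i=9 'b': node 3→4  emit P1@[7:9]
i=10 'a': node 4→5  emit P0@[6:10]
i=11 'a': node 5→9 (via fail)
i=12 'c': node 9→10  emit P3@[10:12],P4@[12:12]
i=13 'c': node 10→11  emit P2@[9:13],P4@[13:13]
i=14 'a': node 11→1 (via fail)
i=15 'a': node 1→2
i=16 'c': node 2→12  emit P3@[14:16],P4@[16:16]
i=17 'b': node 12→7 (via fail)
i=18 'b': node 7→7 (via fail)
i=19 'a': node 7→8
i=20 'a': node 8→9
i=21 'c': node 9→10  emit P3@[19:21],P4@[21:21]
i=22 'c': node 10→11  emit P2@[18:22],P4@[22:22]
i=23 'c': node 11→13 (via fail)  emit P4@[23:23]
i=24 'a': node 13→1 (via fail)
i=25 'a': node 1→2
i=26 'a': node 2→3
i=27 'b': node 3→4  emit P1@[25:27]
i=28 'a': node 4→5  emit P0@[24:28]
i=29 'c': node 5→13 (via fail)  emit P4@[29:29]
i=30 'c': node 13→13 (via fail)  emit P4@[30:30]
i=31 'a': node 13→1 (via fail)
i=32 'a': node 1→2
i=33 'b': node 2→6  emit P1@[31:33]
i=34 'a': node 6→8 (via fail)
i=35 'a': node 8→9
i=36 'a': node 9→3 (via fail)
i=37 'b': node 3→4  emit P1@[35:37]
i=38 'a': node 4→5  emit P0@[34:38]
i=39 'a': node 5→9 (via fail)
i=40 'a': node 9→3 (via fail)
i=41 'a': node 3→3 (via fail)
i=42 'b': node 3→4  emit P1@[40:42]
i=43 'a': node 4→5  emit P0@[39:43]
i=44 'b': node 5→7 (via fail)
i=45 'a': node 7→8
i=46 'c': node 8→13 (via fail)  emit P4@[46:46]
i=47 'b': node 13→7 (via fail)
i=48 'a': node 7→8
i=49 'b': node 8→7 (via fail)
i=50 'a': node 7→8
i=51 'a': node 8→9
i=52 'c': node 9→10  emit P3@[50:52],P4@[52:52]
i=53 'c': node 10→11  emit P2@[49:53],P4@[53:53]
i=54 'a': node 11→1 (via fail)
i=55 'a': node 1→2
i=56 'b': node 2→6  emit P1@[54:56]
i=57 'b': node 6→7 (via fail)
i=58 'b': node 7→7 (via fail)
i=59 'a': node 7→8
i=60 'b': node 8→7 (via fail)
i=61 'a': node 7→8
i=62 'a': node 8→9
i=63 'b': node 9→6 (via fail)  emit P1@[61:63]
i=64 'b': node 6→7 (via fail)
i=65 'a': node 7→8
i=66 'a': node 8→9
i=67 'c': node 9→10  emit P3@[65:67],P4@[67:67]
i=68 'c': node 10→11  emit P2@[64:68],P4@[68:68]
i=69 'b': node 11→7 (via fail)
i=70 'b': node 7→7 (via fail)
i=71 'b': node 7→7 (via fail)
i=72 'b': node 7→7 (via fail)
i=73 'c': node 7→13 (via fail)  emit P4@[73:73]
i=74 'b': node 13→7 (via fail)
i=75 'b': node 7→7 (via fail)
i=76 'b': node 7→7 (via fail)
i=77 'a': node 7→8
i=78 'a': node 8→9

Matches: [[5,1],[6,0],[9,1],[10,0],[12,3],[12,4],[13,2],[13,4],[16,3],[16,4],[21,3],[21,4],[22,2],[22,4],[23,4],[27,1],[28,0],[29,4],[30,4],[33,1],[37,1],[38,0],[42,1],[43,0],[46,4],[52,3],[52,4],[53,2],[53,4],[56,1],[63,1],[67,3],[67,4],[68,2],[68,4],[73,4]]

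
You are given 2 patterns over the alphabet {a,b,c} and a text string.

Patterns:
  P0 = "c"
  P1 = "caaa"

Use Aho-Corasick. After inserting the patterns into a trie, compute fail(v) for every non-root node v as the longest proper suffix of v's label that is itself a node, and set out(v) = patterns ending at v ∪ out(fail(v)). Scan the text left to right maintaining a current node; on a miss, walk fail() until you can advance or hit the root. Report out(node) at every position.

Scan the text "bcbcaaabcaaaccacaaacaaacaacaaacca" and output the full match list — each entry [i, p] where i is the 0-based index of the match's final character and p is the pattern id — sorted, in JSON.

Construct AC machine:
Trie nodes:
  0='ε' goto c→1
  1='c' goto a→2  [P0 ends]
  2='ca' goto a→3
  3='caa' goto a→4
  4='caaa' goto ·  [P1 ends]

Failure links (BFS by depth):
  n1('c'): parent n0 fail=0; on 'c' 0 → fail=0;  out {0}∪∅={0}
  n2('ca'): parent n1 fail=0; on 'a' 0 → fail=0;  out ∅∪∅=∅
  n3('caa'): parent n2 fail=0; on 'a' 0 → fail=0;  out ∅∪∅=∅
  n4('caaa'): parent n3 fail=0; on 'a' 0 → fail=0;  out {1}∪∅={1}

Scan:
pos 0 'b': at 0
pos 1 'c': at 1  → match P0@[1:1]
pos 2 'b': at 0 (via fail)
pos 3 'c': at 1  → match P0@[3:3]
pos 4 'a': at 2
pos 5 'a': at 3
pos 6 'a': at 4  → match P1@[3:6]
pos 7 'b': at 0 (via fail)
pos 8 'c': at 1  → match P0@[8:8]
pos 9 'a': at 2
pos 10 'a': at 3
pos 11 'a': at 4  → match P1@[8:11]
pos 12 'c': at 1 (via fail)  → match P0@[12:12]
pos 13 'c': at 1 (via fail)  → match P0@[13:13]
pos 14 'a': at 2
pos 15 'c': at 1 (via fail)  → match P0@[15:15]
pos 16 'a': at 2
pos 17 'a': at 3
pos 18 'a': at 4  → match P1@[15:18]
pos 19 'c': at 1 (via fail)  → match P0@[19:19]
pos 20 'a': at 2
pos 21 'a': at 3
pos 22 'a': at 4  → match P1@[19:22]
pos 23 'c': at 1 (via fail)  → match P0@[23:23]
pos 24 'a': at 2
pos 25 'a': at 3
pos 26 'c': at 1 (via fail)  → match P0@[26:26]
pos 27 'a': at 2
pos 28 'a': at 3
pos 29 'a': at 4  → match P1@[26:29]
pos 30 'c': at 1 (via fail)  → match P0@[30:30]
pos 31 'c': at 1 (via fail)  → match P0@[31:31]
pos 32 'a': at 2

All matches (sorted): [[1,0],[3,0],[6,1],[8,0],[11,1],[12,0],[13,0],[15,0],[18,1],[19,0],[22,1],[23,0],[26,0],[29,1],[30,0],[31,0]]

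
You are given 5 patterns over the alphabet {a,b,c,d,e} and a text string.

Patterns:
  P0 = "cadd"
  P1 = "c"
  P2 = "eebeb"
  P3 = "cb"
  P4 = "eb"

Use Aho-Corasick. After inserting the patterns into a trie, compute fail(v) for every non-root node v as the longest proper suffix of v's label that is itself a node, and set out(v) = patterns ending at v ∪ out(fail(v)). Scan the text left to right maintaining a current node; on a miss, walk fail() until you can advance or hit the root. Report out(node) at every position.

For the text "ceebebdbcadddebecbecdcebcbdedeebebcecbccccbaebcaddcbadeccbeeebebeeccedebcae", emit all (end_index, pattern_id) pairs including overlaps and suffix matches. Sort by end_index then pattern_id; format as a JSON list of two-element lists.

Build automaton:
Trie nodes:
  0='ε' goto c→1 e→5
  1='c' goto a→2 b→10  ←P1
  2='ca' goto d→3
  3='cad' goto d→4
  4='cadd' goto ·  ←P0
  5='e' goto b→11 e→6
  6='ee' goto b→7
  7='eeb' goto e→8
  8='eebe' goto b→9
  9='eebeb' goto ·  ←P2
  10='cb' goto ·  ←P3
  11='eb' goto ·  ←P4

BFS fail/out derivation:
  fail(1) 'c': from fail(0)=0 chase 'c': 0 ⇒ 0;  out={1}∪out(0)={1}
  fail(5) 'e': from fail(0)=0 chase 'e': 0 ⇒ 0;  out=∅∪out(0)=∅
  fail(2) 'ca': from fail(1)=0 chase 'a': 0 ⇒ 0;  out=∅∪out(0)=∅
  fail(6) 'ee': from fail(5)=0 chase 'e': 0 ⇒ 5;  out=∅∪out(5)=∅
  fail(10) 'cb': from fail(1)=0 chase 'b': 0 ⇒ 0;  out={3}∪out(0)={3}
  fail(11) 'eb': from fail(5)=0 chase 'b': 0 ⇒ 0;  out={4}∪out(0)={4}
  fail(3) 'cad': from fail(2)=0 chase 'd': 0 ⇒ 0;  out=∅∪out(0)=∅
  fail(7) 'eeb': from fail(6)=5 chase 'b': 5 ⇒ 11;  out=∅∪out(11)={4}
  fail(4) 'cadd': from fail(3)=0 chase 'd': 0 ⇒ 0;  out={0}∪out(0)={0}
  fail(8) 'eebe': from fail(7)=11 chase 'e': 11→0 ⇒ 5;  out=∅∪out(5)=∅
  fail(9) 'eebeb': from fail(8)=5 chase 'b': 5 ⇒ 11;  out={2}∪out(11)={2,4}

Scan:
pos 0 'c': at 1  → match P1@[0:0]
pos 1 'e': at 5 ·f
pos 2 'e': at 6
pos 3 'b': at 7  → match P4@[2:3]
pos 4 'e': at 8
pos 5 'b': at 9  → match P2@[1:5],P4@[4:5]
pos 6 'd': at 0 ·f
pos 7 'b': at 0
pos 8 'c': at 1  → match P1@[8:8]
pos 9 'a': at 2
pos 10 'd': at 3
pos 11 'd': at 4  → match P0@[8:11]
pos 12 'd': at 0 ·f
pos 13 'e': at 5
pos 14 'b': at 11  → match P4@[13:14]
pos 15 'e': at 5 ·f
pos 16 'c': at 1 ·f  → match P1@[16:16]
pos 17 'b': at 10  → match P3@[16:17]
pos 18 'e': at 5 ·f
pos 19 'c': at 1 ·f  → match P1@[19:19]
pos 20 'd': at 0 ·f
pos 21 'c': at 1  → match P1@[21:21]
pos 22 'e': at 5 ·f
pos 23 'b': at 11  → match P4@[22:23]
pos 24 'c': at 1 ·f  → match P1@[24:24]
pos 25 'b': at 10  → match P3@[24:25]
pos 26 'd': at 0 ·f
pos 27 'e': at 5
pos 28 'd': at 0 ·f
pos 29 'e': at 5
pos 30 'e': at 6
pos 31 'b': at 7  → match P4@[30:31]
pos 32 'e': at 8
pos 33 'b': at 9  → match P2@[29:33],P4@[32:33]
pos 34 'c': at 1 ·f  → match P1@[34:34]
pos 35 'e': at 5 ·f
pos 36 'c': at 1 ·f  → match P1@[36:36]
pos 37 'b': at 10  → match P3@[36:37]
pos 38 'c': at 1 ·f  → match P1@[38:38]
pos 39 'c': at 1 ·f  → match P1@[39:39]
pos 40 'c': at 1 ·f  → match P1@[40:40]
pos 41 'c': at 1 ·f  → match P1@[41:41]
pos 42 'b': at 10  → match P3@[41:42]
pos 43 'a': at 0 ·f
pos 44 'e': at 5
pos 45 'b': at 11  → match P4@[44:45]
pos 46 'c': at 1 ·f  → match P1@[46:46]
pos 47 'a': at 2
pos 48 'd': at 3
pos 49 'd': at 4  → match P0@[46:49]
pos 50 'c': at 1 ·f  → match P1@[50:50]
pos 51 'b': at 10  → match P3@[50:51]
pos 52 'a': at 0 ·f
pos 53 'd': at 0
pos 54 'e': at 5
pos 55 'c': at 1 ·f  → match P1@[55:55]
pos 56 'c': at 1 ·f  → match P1@[56:56]
pos 57 'b': at 10  → match P3@[56:57]
pos 58 'e': at 5 ·f
pos 59 'e': at 6
pos 60 'e': at 6 ·f
pos 61 'b': at 7  → match P4@[60:61]
pos 62 'e': at 8
pos 63 'b': at 9  → match P2@[59:63],P4@[62:63]
pos 64 'e': at 5 ·f
pos 65 'e': at 6
pos 66 'c': at 1 ·f  → match P1@[66:66]
pos 67 'c': at 1 ·f  → match P1@[67:67]
pos 68 'e': at 5 ·f
pos 69 'd': at 0 ·f
pos 70 'e': at 5
pos 71 'b': at 11  → match P4@[70:71]
pos 72 'c': at 1 ·f  → match P1@[72:72]
pos 73 'a': at 2
pos 74 'e': at 5 ·f

Result: [[0,1],[3,4],[5,2],[5,4],[8,1],[11,0],[14,4],[16,1],[17,3],[19,1],[21,1],[23,4],[24,1],[25,3],[31,4],[33,2],[33,4],[34,1],[36,1],[37,3],[38,1],[39,1],[40,1],[41,1],[42,3],[45,4],[46,1],[49,0],[50,1],[51,3],[55,1],[56,1],[57,3],[61,4],[63,2],[63,4],[66,1],[67,1],[71,4],[72,1]]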